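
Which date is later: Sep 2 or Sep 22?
Sep 22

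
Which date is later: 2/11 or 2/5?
2/11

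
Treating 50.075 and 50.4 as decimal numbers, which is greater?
50.4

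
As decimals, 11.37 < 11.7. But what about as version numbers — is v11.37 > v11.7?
True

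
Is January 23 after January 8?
Yes. Day 23 comes after day 8 in January — this is a date comparison, not a decimal one (the decimal 1.23 would be smaller than 1.8).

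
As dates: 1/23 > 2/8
False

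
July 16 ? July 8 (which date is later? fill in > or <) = >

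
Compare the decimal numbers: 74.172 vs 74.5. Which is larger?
74.5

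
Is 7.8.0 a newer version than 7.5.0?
Yes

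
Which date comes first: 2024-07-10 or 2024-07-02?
2024-07-02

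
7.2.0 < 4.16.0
False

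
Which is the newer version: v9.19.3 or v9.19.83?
v9.19.83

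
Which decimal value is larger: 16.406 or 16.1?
16.406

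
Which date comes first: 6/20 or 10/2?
6/20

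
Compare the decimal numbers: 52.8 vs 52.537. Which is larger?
52.8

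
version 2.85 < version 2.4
False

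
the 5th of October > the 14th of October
False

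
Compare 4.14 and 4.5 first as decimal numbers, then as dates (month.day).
As decimals: 4.14 < 4.5. As dates: 4/14 is later than 4/5 (day 14 > day 5).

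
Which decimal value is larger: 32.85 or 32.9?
32.9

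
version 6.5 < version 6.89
True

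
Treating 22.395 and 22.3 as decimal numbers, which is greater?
22.395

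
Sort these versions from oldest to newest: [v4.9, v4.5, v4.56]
[v4.5, v4.9, v4.56]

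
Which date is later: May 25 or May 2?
May 25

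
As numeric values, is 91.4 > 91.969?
False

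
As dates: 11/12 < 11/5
False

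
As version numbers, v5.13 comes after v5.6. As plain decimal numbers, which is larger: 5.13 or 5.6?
5.6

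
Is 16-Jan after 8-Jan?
Yes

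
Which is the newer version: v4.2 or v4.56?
v4.56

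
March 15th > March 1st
True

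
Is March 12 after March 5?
Yes. Day 12 comes after day 5 in March — this is a date comparison, not a decimal one (the decimal 3.12 would be smaller than 3.5).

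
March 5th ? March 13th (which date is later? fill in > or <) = <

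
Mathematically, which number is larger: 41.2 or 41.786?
41.786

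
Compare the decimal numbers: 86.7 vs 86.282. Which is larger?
86.7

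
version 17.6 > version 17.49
False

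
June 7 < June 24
True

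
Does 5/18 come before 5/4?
No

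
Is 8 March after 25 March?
No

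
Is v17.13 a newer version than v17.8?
Yes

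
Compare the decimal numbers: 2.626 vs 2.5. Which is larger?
2.626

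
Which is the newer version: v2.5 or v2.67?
v2.67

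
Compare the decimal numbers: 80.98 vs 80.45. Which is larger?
80.98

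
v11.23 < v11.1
False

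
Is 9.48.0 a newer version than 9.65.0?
No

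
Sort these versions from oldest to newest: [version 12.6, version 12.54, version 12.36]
[version 12.6, version 12.36, version 12.54]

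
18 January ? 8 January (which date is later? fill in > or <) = >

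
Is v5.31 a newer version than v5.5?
Yes. Version numbers are compared segment by segment as integers, not as decimals: minor version 31 > 5, so v5.31 > v5.5 (even though the decimal 5.31 < 5.5).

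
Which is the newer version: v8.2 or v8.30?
v8.30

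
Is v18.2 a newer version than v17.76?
Yes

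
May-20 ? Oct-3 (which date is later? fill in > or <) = <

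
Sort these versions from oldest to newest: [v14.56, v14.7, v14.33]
[v14.7, v14.33, v14.56]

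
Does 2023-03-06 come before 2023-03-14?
Yes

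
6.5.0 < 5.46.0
False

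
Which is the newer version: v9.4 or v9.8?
v9.8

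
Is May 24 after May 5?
Yes. Day 24 comes after day 5 in May — this is a date comparison, not a decimal one (the decimal 5.24 would be smaller than 5.5).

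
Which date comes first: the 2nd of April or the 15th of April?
the 2nd of April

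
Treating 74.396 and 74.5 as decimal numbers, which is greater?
74.5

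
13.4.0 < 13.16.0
True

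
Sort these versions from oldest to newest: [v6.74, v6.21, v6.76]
[v6.21, v6.74, v6.76]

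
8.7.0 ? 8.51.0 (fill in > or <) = <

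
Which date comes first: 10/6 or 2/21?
2/21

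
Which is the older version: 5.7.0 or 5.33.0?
5.7.0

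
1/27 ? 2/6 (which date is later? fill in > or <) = <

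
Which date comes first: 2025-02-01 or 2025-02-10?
2025-02-01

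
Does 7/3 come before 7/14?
Yes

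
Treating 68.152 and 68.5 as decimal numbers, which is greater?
68.5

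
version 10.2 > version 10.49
False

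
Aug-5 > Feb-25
True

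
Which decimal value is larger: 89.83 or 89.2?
89.83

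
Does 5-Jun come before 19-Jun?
Yes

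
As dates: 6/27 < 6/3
False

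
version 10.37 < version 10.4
False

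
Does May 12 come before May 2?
No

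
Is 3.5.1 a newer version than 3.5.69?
No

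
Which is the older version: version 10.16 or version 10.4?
version 10.4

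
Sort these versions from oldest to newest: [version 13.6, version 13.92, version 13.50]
[version 13.6, version 13.50, version 13.92]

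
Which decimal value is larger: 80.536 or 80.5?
80.536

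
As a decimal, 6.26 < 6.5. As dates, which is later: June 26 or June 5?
June 26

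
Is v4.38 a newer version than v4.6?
Yes. Version numbers are compared segment by segment as integers, not as decimals: minor version 38 > 6, so v4.38 > v4.6 (even though the decimal 4.38 < 4.6).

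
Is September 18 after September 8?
Yes. Day 18 comes after day 8 in September — this is a date comparison, not a decimal one (the decimal 9.18 would be smaller than 9.8).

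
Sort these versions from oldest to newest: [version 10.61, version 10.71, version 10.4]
[version 10.4, version 10.61, version 10.71]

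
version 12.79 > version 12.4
True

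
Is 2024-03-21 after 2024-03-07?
Yes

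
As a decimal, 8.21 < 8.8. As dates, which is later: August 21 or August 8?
August 21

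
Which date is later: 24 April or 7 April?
24 April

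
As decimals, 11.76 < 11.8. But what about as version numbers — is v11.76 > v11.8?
True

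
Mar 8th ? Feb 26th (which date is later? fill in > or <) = >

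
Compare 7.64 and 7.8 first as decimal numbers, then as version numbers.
As decimals: 7.64 < 7.8. As versions: v7.64 > v7.8 (minor version 64 > 8).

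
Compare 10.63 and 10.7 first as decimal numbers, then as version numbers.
As decimals: 10.63 < 10.7. As versions: v10.63 > v10.7 (minor version 63 > 7).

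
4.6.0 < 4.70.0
True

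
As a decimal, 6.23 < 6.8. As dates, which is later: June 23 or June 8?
June 23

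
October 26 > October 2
True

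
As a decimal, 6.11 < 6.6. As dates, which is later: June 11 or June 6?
June 11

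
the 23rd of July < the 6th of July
False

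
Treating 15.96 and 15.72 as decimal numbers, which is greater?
15.96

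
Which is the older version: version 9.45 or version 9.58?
version 9.45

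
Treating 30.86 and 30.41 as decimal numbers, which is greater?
30.86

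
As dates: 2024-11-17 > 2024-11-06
True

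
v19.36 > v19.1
True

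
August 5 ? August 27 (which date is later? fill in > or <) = <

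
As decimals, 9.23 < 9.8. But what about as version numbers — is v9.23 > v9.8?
True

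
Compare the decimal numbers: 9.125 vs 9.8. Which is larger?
9.8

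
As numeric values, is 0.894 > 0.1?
True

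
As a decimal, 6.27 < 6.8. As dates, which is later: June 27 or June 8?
June 27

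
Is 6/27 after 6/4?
Yes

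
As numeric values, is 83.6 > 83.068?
True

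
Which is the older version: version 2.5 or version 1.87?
version 1.87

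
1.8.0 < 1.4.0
False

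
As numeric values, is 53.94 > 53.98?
False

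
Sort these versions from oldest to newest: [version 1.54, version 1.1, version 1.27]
[version 1.1, version 1.27, version 1.54]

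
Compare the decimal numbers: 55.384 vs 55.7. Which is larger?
55.7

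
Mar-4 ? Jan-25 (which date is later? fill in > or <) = >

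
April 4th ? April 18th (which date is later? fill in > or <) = <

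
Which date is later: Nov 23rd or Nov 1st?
Nov 23rd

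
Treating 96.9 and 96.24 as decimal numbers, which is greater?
96.9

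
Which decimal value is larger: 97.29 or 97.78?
97.78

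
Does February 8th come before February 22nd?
Yes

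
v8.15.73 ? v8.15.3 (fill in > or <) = >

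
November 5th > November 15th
False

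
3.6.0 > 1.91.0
True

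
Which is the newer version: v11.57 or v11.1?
v11.57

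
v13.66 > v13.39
True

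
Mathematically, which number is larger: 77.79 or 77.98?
77.98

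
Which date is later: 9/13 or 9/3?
9/13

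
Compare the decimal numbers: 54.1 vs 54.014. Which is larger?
54.1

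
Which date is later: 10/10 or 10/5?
10/10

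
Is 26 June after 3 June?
Yes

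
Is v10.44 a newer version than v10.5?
Yes. Version numbers are compared segment by segment as integers, not as decimals: minor version 44 > 5, so v10.44 > v10.5 (even though the decimal 10.44 < 10.5).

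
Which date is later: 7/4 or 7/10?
7/10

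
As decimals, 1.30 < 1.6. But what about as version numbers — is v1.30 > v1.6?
True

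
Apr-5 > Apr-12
False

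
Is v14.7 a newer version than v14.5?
Yes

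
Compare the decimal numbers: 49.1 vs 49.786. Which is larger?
49.786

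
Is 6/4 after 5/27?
Yes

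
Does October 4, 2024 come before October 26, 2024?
Yes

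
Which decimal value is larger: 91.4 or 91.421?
91.421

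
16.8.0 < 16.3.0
False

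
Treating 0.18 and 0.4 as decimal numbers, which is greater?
0.4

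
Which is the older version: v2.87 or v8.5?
v2.87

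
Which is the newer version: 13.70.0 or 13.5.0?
13.70.0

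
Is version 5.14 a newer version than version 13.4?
No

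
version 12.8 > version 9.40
True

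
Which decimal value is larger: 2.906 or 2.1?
2.906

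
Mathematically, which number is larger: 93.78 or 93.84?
93.84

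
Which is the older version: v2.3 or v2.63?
v2.3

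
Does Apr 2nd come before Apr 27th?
Yes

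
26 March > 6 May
False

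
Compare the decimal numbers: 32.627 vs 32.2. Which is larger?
32.627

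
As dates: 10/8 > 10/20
False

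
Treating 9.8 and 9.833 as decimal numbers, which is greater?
9.833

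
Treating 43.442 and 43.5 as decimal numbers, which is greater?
43.5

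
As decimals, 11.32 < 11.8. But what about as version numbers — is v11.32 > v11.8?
True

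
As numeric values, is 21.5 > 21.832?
False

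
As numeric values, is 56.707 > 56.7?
True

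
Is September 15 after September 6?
Yes. Day 15 comes after day 6 in September — this is a date comparison, not a decimal one (the decimal 9.15 would be smaller than 9.6).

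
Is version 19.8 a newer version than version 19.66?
No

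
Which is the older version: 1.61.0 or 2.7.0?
1.61.0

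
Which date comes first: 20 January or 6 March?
20 January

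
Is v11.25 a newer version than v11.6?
Yes. Version numbers are compared segment by segment as integers, not as decimals: minor version 25 > 6, so v11.25 > v11.6 (even though the decimal 11.25 < 11.6).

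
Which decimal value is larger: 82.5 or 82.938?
82.938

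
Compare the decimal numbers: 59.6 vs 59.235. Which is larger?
59.6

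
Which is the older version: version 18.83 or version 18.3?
version 18.3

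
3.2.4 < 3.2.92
True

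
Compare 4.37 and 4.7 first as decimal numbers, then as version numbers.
As decimals: 4.37 < 4.7. As versions: v4.37 > v4.7 (minor version 37 > 7).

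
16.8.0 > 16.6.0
True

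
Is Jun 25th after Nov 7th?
No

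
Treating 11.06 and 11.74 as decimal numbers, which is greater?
11.74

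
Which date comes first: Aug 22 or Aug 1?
Aug 1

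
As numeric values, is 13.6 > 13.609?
False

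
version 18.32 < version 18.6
False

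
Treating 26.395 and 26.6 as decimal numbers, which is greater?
26.6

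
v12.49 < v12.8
False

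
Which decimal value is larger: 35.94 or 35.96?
35.96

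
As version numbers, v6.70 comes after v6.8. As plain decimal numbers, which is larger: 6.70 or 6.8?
6.8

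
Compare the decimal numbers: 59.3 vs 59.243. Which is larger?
59.3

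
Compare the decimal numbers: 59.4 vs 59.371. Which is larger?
59.4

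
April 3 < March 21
False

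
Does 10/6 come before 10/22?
Yes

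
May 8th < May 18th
True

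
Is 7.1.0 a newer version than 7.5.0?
No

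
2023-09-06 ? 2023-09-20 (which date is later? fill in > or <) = <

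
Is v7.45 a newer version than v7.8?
Yes. Version numbers are compared segment by segment as integers, not as decimals: minor version 45 > 8, so v7.45 > v7.8 (even though the decimal 7.45 < 7.8).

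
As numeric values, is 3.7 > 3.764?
False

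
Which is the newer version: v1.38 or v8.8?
v8.8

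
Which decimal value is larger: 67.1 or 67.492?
67.492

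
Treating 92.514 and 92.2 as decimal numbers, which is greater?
92.514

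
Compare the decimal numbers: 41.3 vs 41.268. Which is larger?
41.3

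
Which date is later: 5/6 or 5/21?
5/21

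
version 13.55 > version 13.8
True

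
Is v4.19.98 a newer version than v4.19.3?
Yes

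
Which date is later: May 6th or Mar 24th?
May 6th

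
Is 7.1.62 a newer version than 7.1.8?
Yes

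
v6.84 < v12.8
True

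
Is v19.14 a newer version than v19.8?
Yes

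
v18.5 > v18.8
False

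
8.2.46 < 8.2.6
False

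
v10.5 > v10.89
False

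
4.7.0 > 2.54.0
True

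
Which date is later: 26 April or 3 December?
3 December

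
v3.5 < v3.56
True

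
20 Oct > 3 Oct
True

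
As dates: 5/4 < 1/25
False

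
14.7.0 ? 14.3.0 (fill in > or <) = >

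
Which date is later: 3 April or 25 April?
25 April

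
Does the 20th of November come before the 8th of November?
No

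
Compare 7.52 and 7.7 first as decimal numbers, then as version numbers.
As decimals: 7.52 < 7.7. As versions: v7.52 > v7.7 (minor version 52 > 7).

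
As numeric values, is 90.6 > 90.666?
False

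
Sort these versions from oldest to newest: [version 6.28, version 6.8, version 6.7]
[version 6.7, version 6.8, version 6.28]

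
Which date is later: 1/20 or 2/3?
2/3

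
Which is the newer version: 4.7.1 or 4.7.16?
4.7.16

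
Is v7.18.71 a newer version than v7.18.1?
Yes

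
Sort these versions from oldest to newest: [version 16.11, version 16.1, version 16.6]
[version 16.1, version 16.6, version 16.11]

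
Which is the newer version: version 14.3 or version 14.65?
version 14.65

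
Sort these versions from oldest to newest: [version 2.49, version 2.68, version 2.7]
[version 2.7, version 2.49, version 2.68]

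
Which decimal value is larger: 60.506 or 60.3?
60.506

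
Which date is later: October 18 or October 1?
October 18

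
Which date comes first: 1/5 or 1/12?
1/5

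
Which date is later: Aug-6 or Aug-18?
Aug-18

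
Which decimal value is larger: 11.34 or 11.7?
11.7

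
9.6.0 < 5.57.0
False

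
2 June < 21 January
False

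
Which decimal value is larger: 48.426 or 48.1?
48.426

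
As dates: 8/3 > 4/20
True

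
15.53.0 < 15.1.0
False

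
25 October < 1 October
False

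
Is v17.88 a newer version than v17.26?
Yes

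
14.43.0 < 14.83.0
True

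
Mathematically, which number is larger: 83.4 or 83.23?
83.4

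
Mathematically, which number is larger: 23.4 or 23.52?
23.52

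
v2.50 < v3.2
True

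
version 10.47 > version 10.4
True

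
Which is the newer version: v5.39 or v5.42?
v5.42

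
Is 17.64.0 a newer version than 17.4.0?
Yes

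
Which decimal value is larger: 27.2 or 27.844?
27.844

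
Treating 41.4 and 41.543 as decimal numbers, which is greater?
41.543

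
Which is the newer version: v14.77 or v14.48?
v14.77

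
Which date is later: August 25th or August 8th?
August 25th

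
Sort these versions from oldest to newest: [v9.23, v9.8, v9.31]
[v9.8, v9.23, v9.31]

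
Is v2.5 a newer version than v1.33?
Yes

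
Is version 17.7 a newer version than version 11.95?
Yes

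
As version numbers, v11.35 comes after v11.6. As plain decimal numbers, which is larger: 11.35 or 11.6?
11.6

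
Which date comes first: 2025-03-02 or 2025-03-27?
2025-03-02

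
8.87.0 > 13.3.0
False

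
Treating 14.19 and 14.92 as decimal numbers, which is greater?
14.92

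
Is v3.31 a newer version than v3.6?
Yes. Version numbers are compared segment by segment as integers, not as decimals: minor version 31 > 6, so v3.31 > v3.6 (even though the decimal 3.31 < 3.6).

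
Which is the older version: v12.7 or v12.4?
v12.4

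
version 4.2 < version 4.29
True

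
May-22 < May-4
False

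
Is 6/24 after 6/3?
Yes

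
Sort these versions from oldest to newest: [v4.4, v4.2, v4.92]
[v4.2, v4.4, v4.92]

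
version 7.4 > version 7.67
False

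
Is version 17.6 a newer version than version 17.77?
No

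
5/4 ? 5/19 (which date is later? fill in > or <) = <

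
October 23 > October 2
True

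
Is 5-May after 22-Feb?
Yes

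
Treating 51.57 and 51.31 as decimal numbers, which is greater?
51.57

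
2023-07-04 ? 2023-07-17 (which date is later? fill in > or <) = <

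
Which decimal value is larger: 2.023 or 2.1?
2.1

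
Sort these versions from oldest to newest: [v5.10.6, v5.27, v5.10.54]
[v5.10.6, v5.10.54, v5.27]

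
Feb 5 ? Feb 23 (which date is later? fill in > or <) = <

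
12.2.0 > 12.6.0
False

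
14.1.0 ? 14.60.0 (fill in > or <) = <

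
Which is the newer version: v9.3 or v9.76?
v9.76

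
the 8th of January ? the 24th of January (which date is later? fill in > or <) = <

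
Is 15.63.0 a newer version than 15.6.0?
Yes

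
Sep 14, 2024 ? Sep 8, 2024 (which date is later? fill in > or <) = >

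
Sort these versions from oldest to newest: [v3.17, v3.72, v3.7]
[v3.7, v3.17, v3.72]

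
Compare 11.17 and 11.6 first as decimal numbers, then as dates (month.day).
As decimals: 11.17 < 11.6. As dates: 11/17 is later than 11/6 (day 17 > day 6).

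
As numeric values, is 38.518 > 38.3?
True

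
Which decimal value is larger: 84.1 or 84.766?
84.766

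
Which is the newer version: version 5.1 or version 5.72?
version 5.72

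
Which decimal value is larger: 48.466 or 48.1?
48.466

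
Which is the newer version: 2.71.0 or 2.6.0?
2.71.0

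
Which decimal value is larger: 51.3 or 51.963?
51.963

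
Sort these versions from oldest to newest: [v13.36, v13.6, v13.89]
[v13.6, v13.36, v13.89]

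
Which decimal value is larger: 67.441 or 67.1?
67.441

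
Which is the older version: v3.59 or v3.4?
v3.4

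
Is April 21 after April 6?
Yes. Day 21 comes after day 6 in April — this is a date comparison, not a decimal one (the decimal 4.21 would be smaller than 4.6).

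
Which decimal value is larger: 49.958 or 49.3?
49.958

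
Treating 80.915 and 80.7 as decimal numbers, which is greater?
80.915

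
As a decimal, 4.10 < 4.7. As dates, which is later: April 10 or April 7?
April 10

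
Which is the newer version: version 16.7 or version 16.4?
version 16.7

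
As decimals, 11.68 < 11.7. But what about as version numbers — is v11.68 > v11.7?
True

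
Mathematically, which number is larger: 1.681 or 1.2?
1.681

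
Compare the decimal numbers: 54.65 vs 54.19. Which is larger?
54.65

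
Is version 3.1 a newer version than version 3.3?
No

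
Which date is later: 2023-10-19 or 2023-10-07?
2023-10-19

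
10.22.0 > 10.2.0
True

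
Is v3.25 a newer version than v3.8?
Yes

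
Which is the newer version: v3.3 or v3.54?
v3.54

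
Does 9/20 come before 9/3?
No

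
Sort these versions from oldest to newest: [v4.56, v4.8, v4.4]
[v4.4, v4.8, v4.56]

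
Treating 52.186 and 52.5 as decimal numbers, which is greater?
52.5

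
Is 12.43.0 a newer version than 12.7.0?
Yes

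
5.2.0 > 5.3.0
False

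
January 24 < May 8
True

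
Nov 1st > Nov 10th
False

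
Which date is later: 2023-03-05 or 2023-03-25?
2023-03-25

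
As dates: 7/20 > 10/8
False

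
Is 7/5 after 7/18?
No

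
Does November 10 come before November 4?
No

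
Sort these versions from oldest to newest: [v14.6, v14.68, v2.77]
[v2.77, v14.6, v14.68]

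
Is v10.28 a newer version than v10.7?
Yes. Version numbers are compared segment by segment as integers, not as decimals: minor version 28 > 7, so v10.28 > v10.7 (even though the decimal 10.28 < 10.7).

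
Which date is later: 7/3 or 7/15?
7/15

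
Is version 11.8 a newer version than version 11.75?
No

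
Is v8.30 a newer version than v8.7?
Yes. Version numbers are compared segment by segment as integers, not as decimals: minor version 30 > 7, so v8.30 > v8.7 (even though the decimal 8.30 < 8.7).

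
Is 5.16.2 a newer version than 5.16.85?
No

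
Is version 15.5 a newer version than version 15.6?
No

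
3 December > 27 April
True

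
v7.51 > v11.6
False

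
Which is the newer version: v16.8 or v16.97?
v16.97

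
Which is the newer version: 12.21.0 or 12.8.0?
12.21.0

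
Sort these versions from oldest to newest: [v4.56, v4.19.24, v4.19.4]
[v4.19.4, v4.19.24, v4.56]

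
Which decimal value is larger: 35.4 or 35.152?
35.4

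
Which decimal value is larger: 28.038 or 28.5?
28.5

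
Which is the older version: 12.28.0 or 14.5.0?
12.28.0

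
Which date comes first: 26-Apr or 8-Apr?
8-Apr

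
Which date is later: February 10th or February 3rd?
February 10th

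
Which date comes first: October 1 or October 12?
October 1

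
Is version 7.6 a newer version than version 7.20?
No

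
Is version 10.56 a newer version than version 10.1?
Yes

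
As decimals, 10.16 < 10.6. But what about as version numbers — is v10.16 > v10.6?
True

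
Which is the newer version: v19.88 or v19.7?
v19.88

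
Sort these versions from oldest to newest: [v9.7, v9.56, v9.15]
[v9.7, v9.15, v9.56]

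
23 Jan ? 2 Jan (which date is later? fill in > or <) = >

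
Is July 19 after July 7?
Yes. Day 19 comes after day 7 in July — this is a date comparison, not a decimal one (the decimal 7.19 would be smaller than 7.7).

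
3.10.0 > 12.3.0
False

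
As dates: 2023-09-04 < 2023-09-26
True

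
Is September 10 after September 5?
Yes. Day 10 comes after day 5 in September — this is a date comparison, not a decimal one (the decimal 9.10 would be smaller than 9.5).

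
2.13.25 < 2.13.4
False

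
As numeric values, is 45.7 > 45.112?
True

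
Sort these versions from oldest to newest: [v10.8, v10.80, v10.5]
[v10.5, v10.8, v10.80]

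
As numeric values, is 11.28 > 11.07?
True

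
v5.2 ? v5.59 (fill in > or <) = <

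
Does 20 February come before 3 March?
Yes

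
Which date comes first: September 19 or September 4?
September 4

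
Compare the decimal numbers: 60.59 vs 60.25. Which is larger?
60.59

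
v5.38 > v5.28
True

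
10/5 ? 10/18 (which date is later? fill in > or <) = <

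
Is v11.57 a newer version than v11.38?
Yes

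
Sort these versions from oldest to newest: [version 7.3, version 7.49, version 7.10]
[version 7.3, version 7.10, version 7.49]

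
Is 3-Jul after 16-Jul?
No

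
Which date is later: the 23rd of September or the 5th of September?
the 23rd of September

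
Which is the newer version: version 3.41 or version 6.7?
version 6.7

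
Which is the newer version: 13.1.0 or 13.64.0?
13.64.0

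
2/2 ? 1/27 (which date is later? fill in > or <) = >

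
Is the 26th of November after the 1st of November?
Yes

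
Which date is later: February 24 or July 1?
July 1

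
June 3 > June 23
False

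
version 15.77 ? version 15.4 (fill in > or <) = >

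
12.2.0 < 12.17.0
True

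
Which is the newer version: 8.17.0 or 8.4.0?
8.17.0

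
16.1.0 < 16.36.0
True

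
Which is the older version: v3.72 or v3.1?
v3.1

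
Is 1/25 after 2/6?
No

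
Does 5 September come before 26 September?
Yes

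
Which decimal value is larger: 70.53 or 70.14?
70.53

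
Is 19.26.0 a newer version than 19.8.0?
Yes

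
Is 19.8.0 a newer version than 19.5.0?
Yes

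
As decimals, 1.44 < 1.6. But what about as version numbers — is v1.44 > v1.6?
True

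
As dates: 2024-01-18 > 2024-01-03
True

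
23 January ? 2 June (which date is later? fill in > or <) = <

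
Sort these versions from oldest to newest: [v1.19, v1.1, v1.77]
[v1.1, v1.19, v1.77]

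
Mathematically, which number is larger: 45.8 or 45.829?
45.829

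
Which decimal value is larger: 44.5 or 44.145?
44.5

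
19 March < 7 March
False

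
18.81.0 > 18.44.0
True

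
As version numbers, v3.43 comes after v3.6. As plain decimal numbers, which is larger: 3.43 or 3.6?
3.6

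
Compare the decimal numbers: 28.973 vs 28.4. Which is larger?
28.973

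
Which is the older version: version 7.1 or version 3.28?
version 3.28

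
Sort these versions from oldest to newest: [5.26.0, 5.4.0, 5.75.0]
[5.4.0, 5.26.0, 5.75.0]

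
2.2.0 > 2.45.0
False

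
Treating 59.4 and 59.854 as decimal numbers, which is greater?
59.854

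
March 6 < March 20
True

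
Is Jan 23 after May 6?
No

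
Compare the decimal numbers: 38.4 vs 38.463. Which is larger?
38.463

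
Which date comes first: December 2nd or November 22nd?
November 22nd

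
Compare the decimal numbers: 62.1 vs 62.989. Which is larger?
62.989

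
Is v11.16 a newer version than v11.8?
Yes. Version numbers are compared segment by segment as integers, not as decimals: minor version 16 > 8, so v11.16 > v11.8 (even though the decimal 11.16 < 11.8).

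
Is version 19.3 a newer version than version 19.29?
No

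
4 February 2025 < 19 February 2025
True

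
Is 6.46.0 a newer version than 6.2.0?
Yes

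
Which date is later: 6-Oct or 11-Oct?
11-Oct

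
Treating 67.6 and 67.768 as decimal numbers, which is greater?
67.768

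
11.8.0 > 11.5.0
True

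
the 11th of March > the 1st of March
True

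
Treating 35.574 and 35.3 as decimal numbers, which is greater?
35.574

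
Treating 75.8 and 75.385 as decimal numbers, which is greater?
75.8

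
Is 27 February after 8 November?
No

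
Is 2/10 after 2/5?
Yes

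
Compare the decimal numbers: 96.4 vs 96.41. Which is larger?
96.41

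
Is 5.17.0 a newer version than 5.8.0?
Yes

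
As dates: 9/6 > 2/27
True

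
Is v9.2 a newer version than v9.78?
No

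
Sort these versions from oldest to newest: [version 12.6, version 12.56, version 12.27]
[version 12.6, version 12.27, version 12.56]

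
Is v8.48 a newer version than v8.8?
Yes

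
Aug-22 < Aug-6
False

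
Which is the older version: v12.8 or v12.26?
v12.8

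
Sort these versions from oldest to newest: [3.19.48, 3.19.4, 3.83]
[3.19.4, 3.19.48, 3.83]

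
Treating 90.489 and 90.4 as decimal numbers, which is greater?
90.489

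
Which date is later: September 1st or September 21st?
September 21st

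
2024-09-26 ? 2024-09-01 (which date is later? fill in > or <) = >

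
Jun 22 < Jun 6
False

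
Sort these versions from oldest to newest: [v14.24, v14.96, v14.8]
[v14.8, v14.24, v14.96]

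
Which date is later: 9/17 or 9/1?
9/17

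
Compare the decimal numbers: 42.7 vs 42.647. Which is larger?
42.7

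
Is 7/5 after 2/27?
Yes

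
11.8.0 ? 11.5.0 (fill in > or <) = >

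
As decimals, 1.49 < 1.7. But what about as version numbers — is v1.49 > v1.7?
True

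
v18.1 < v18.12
True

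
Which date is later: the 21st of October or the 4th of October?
the 21st of October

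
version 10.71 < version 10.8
False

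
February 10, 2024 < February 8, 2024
False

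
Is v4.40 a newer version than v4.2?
Yes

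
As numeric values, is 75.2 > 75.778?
False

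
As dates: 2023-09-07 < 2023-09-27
True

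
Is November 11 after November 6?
Yes. Day 11 comes after day 6 in November — this is a date comparison, not a decimal one (the decimal 11.11 would be smaller than 11.6).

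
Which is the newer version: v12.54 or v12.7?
v12.54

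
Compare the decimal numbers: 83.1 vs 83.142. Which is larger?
83.142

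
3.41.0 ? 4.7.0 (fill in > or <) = <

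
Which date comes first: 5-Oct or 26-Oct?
5-Oct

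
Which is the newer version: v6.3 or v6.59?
v6.59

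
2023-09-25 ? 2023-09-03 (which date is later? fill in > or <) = >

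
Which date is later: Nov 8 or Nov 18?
Nov 18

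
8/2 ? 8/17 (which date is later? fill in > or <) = <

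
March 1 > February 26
True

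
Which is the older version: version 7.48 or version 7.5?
version 7.5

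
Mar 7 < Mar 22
True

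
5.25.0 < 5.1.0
False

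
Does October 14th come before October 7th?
No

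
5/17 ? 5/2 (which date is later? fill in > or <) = >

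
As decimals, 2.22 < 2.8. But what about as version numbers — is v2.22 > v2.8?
True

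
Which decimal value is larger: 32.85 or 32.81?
32.85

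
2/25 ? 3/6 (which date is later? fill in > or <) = <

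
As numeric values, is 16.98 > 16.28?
True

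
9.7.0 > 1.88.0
True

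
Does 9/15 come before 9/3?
No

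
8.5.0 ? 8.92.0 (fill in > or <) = <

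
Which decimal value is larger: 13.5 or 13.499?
13.5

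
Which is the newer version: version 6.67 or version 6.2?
version 6.67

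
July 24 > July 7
True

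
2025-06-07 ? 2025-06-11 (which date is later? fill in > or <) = <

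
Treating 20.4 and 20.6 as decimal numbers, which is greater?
20.6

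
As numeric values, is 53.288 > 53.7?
False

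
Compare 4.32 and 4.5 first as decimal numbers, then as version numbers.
As decimals: 4.32 < 4.5. As versions: v4.32 > v4.5 (minor version 32 > 5).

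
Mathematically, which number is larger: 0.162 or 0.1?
0.162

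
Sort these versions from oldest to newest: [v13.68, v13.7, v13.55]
[v13.7, v13.55, v13.68]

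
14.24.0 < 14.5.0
False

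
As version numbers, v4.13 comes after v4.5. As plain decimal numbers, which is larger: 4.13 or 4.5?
4.5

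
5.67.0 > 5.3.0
True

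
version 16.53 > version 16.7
True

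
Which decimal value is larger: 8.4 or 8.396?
8.4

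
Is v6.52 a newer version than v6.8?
Yes. Version numbers are compared segment by segment as integers, not as decimals: minor version 52 > 8, so v6.52 > v6.8 (even though the decimal 6.52 < 6.8).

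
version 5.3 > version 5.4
False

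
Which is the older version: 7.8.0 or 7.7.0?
7.7.0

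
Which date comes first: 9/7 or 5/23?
5/23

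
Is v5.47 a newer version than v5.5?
Yes. Version numbers are compared segment by segment as integers, not as decimals: minor version 47 > 5, so v5.47 > v5.5 (even though the decimal 5.47 < 5.5).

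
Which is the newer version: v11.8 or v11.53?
v11.53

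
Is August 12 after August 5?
Yes. Day 12 comes after day 5 in August — this is a date comparison, not a decimal one (the decimal 8.12 would be smaller than 8.5).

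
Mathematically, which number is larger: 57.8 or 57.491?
57.8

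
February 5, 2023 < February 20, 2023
True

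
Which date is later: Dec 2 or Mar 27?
Dec 2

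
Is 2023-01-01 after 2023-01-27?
No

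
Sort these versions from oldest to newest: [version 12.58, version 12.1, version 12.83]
[version 12.1, version 12.58, version 12.83]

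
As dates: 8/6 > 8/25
False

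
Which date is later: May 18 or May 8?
May 18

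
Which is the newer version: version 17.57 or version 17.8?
version 17.57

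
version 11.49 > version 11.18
True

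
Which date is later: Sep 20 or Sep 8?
Sep 20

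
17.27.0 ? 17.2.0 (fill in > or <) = >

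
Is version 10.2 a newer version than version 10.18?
No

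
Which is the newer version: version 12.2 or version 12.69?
version 12.69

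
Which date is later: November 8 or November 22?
November 22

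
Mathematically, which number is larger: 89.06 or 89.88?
89.88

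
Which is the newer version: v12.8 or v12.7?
v12.8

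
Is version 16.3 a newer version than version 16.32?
No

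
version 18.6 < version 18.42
True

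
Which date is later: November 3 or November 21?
November 21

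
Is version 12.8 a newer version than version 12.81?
No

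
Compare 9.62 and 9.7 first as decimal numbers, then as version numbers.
As decimals: 9.62 < 9.7. As versions: v9.62 > v9.7 (minor version 62 > 7).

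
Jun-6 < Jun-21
True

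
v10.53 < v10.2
False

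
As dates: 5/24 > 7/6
False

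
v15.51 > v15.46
True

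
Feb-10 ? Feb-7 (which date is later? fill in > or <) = >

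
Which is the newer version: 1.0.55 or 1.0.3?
1.0.55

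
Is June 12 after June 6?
Yes. Day 12 comes after day 6 in June — this is a date comparison, not a decimal one (the decimal 6.12 would be smaller than 6.6).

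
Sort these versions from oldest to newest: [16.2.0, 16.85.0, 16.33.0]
[16.2.0, 16.33.0, 16.85.0]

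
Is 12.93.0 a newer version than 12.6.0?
Yes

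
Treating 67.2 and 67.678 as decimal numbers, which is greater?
67.678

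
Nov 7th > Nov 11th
False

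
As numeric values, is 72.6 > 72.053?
True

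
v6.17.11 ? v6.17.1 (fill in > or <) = >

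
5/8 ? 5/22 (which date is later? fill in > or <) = <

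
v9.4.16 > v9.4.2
True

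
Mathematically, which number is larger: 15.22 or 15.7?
15.7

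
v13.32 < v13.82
True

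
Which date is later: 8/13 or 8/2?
8/13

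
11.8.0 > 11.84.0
False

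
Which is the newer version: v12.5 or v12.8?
v12.8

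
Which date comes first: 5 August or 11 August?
5 August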